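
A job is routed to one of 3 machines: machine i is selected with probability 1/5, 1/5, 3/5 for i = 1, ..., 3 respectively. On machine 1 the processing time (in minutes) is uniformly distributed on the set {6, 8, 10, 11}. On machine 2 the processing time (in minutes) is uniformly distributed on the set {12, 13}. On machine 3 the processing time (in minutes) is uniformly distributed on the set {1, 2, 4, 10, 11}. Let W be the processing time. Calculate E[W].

E[W | machine 1] = (6+8+10+11)/4 = 35/4.
E[W | machine 2] = (12+13)/2 = 25/2.
E[W | machine 3] = (1+2+4+10+11)/5 = 28/5.
E[W] = (1/5)·(35/4) + (1/5)·(25/2) + (3/5)·(28/5) = 761/100.

761/100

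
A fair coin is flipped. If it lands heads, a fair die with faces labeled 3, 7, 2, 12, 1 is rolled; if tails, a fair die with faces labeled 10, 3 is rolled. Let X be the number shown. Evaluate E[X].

E[X | heads] = (3+7+2+12+1)/5 = 5.
E[X | tails] = (10+3)/2 = 13/2.
By the law of total expectation,
E[X] = (1/2)·(5) + (1/2)·(13/2) = 23/4.

23/4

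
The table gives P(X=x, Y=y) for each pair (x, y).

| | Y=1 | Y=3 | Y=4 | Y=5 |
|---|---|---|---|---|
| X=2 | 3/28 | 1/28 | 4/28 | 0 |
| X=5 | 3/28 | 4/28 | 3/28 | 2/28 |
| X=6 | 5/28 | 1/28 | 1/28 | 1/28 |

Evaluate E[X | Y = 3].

P(Y = 3) = 3/14.
Σ X·P over the event = 2·(1/28) + 5·(4/28) + 6·(1/28) = 1.
E[X | Y = 3] = (1) / (3/14) = 14/3.

14/3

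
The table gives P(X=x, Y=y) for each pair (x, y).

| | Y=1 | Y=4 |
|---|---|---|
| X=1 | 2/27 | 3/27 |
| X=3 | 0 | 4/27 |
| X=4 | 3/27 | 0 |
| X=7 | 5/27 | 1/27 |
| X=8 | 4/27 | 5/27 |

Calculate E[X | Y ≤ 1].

P(Y ≤ 1) = 14/27.
Σ X·P over the event = 1·(2/27) + 4·(3/27) + 7·(5/27) + 8·(4/27) = 3.
E[X | Y ≤ 1] = (3) / (14/27) = 81/14.

81/14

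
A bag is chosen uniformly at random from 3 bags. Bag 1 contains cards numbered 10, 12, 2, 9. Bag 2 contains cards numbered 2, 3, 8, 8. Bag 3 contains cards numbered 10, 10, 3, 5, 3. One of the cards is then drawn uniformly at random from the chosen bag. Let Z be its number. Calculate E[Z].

197/30

E[Z | bag 1] = (10+12+2+9)/4 = 33/4.
E[Z | bag 2] = (2+3+8+8)/4 = 21/4.
E[Z | bag 3] = (10+10+3+5+3)/5 = 31/5.
By the law of total expectation,
E[Z] = (1/3)·(33/4) + (1/3)·(21/4) + (1/3)·(31/5) = 197/30.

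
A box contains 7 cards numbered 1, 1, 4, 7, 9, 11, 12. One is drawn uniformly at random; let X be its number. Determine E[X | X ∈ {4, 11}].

15/2

P(X ∈ {4, 11}) = 2/7.
Σ over the event: 4·1/7 + 11·1/7 = 15/7.
E[X | X ∈ {4, 11}] = (15/7) / (2/7) = 15/2.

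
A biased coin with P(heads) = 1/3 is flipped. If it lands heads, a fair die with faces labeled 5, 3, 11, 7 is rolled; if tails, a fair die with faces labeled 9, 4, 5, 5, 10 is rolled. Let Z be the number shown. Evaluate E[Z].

197/30

E[Z | heads] = (5+3+11+7)/4 = 13/2.
E[Z | tails] = (9+4+5+5+10)/5 = 33/5.
By the law of total expectation,
E[Z] = (1/3)·(13/2) + (2/3)·(33/5) = 197/30.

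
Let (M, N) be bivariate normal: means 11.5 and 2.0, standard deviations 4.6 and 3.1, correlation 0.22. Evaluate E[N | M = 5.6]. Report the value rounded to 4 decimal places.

E[N | M=x] = μ_N + ρ(σ_N/σ_M)(x − μ_M) for jointly normal variables.
E[N | M=5.6] = 2.0 + (0.22)·(3.1/4.6)·(5.6 − (11.5)) = 2.0 + (0.14826)·(-5.9) = 1.1253.

1.1253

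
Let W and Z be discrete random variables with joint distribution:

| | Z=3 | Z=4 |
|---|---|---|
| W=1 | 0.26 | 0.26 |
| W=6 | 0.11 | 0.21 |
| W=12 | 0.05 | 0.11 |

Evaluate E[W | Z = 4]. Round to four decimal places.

4.8966

P(Z = 4) = 0.58.
Σ W·P over the event = 1·(0.26) + 6·(0.21) + 12·(0.11) = 2.84.
E[W | Z = 4] = (2.84) / (0.58) = 4.8966.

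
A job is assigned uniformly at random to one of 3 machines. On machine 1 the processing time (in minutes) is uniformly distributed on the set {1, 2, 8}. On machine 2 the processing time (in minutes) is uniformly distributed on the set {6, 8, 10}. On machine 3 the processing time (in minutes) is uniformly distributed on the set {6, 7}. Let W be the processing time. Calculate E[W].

109/18

E[W | machine 1] = (1+2+8)/3 = 11/3.
E[W | machine 2] = (6+8+10)/3 = 8.
E[W | machine 3] = (6+7)/2 = 13/2.
By the law of total expectation,
E[W] = (1/3)·(11/3) + (1/3)·(8) + (1/3)·(13/2) = 109/18.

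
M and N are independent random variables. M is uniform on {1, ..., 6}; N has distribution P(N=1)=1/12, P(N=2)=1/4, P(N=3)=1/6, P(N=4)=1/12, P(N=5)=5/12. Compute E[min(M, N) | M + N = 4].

3/2

P(M + N = 4) = 1/12.
Summing min(M,N)·P(x,y) over outcomes with M + N = 4 gives 1/8.
E[min(M, N) | M + N = 4] = (1/8) / (1/12) = 3/2.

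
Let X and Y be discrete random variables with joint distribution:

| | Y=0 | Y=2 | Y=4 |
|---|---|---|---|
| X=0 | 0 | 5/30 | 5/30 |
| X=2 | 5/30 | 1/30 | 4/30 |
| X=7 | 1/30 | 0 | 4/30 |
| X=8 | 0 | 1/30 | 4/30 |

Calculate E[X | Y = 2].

P(Y = 2) = 7/30.
Σ X·P over the event = 0·(5/30) + 2·(1/30) + 8·(1/30) = 1/3.
E[X | Y = 2] = (1/3) / (7/30) = 10/7.

10/7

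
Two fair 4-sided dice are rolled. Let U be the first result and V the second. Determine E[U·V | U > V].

35/6

Outcomes with U > V: (2,1), (3,1), (3,2), (4,1), (4,2), (4,3), each with probability 1/16.
E[U·V | U > V] = (2 + 3 + 6 + 4 + 8 + 12) / 6 = 35/6.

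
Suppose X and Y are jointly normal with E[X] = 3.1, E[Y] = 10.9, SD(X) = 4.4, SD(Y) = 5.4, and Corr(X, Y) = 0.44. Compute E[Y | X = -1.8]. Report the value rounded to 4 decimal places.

8.2540

The regression of Y on X has slope ρ·σ_Y/σ_X and passes through (μ_X, μ_Y).
E[Y | X=-1.8] = 10.9 + (0.44)·(5.4/4.4)·(-1.8 − (3.1)) = 10.9 + (0.54)·(-4.9) = 8.2540.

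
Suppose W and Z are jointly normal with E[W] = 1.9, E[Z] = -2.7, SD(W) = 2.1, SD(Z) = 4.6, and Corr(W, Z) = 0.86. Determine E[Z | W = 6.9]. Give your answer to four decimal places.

E[Z | W=x] = μ_Z + ρ(σ_Z/σ_W)(x − μ_W) for jointly normal variables.
E[Z | W=6.9] = -2.7 + (0.86)·(4.6/2.1)·(6.9 − (1.9)) = -2.7 + (1.8838)·(5) = 6.7190.

6.7190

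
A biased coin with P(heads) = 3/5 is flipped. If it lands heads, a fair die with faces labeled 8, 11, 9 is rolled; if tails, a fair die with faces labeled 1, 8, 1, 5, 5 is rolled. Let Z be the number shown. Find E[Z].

36/5

E[Z | heads] = (8+11+9)/3 = 28/3.
E[Z | tails] = (1+8+1+5+5)/5 = 4.
E[Z] = (3/5)·(28/3) + (2/5)·(4) = 36/5.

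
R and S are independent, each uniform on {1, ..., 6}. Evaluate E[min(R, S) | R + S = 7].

P(R + S = 7) = 1/6.
Summing min(R,S)·P(x,y) over outcomes with R + S = 7 gives 1/3.
E[min(R, S) | R + S = 7] = (1/3) / (1/6) = 2.

2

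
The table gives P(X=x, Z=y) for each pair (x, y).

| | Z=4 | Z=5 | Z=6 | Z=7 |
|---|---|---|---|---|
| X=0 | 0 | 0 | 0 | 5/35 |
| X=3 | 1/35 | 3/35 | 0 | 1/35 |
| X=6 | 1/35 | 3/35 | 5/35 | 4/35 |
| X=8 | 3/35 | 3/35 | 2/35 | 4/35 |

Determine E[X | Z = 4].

P(Z = 4) = 1/7.
Σ X·P over the event = 3·(1/35) + 6·(1/35) + 8·(3/35) = 33/35.
E[X | Z = 4] = (33/35) / (1/7) = 33/5.

33/5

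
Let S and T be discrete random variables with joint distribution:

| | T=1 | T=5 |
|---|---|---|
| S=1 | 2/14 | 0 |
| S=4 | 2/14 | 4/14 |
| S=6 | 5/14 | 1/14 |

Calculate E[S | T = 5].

22/5

P(T = 5) = 5/14.
Σ S·P over the event = 4·(4/14) + 6·(1/14) = 11/7.
E[S | T = 5] = (11/7) / (5/14) = 22/5.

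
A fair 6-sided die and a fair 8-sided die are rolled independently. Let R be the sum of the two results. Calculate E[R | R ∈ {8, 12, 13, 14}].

P(R ∈ {8, 12, 13, 14}) = 1/4.
Σ over the event: 8·1/8 + 12·1/16 + 13·1/24 + 14·1/48 = 31/12.
E[R | R ∈ {8, 12, 13, 14}] = (31/12) / (1/4) = 31/3.

31/3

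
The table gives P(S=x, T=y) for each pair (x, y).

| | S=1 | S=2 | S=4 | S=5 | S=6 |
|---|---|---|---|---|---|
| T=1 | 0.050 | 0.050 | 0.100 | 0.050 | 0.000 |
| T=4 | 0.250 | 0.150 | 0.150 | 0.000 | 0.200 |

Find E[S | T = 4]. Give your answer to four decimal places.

3.1333

P(T = 4) = 0.750.
Σ S·P over the event = 1·(0.250) + 2·(0.150) + 4·(0.150) + 6·(0.200) = 2.350.
E[S | T = 4] = (2.350) / (0.750) = 3.1333.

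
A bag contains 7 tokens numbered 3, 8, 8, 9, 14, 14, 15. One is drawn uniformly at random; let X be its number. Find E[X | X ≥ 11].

43/3

P(X ≥ 11) = 3/7.
Σ over the event: 14·2/7 + 15·1/7 = 43/7.
E[X | X ≥ 11] = (43/7) / (3/7) = 43/3.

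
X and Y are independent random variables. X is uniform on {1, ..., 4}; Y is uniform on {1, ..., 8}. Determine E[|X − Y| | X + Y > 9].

Outcomes with X + Y > 9: (2,8), (3,7), (3,8), (4,6), (4,7), (4,8), each with probability 1/32.
E[|X − Y| | X + Y > 9] = (6 + 4 + 5 + 2 + 3 + 4) / 6 = 4.

4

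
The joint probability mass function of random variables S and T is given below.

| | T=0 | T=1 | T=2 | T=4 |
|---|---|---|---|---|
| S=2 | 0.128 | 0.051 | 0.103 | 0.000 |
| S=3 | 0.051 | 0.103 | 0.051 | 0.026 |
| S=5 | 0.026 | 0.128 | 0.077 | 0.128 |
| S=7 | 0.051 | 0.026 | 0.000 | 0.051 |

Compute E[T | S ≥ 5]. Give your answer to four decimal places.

P(S ≥ 5) = 0.487.
Σ T·P over the event = 0·(0.026) + 1·(0.128) + 2·(0.077) + 4·(0.128) + 0·(0.051) + 1·(0.026) + 4·(0.051) = 1.024.
E[T | S ≥ 5] = (1.024) / (0.487) = 2.1027.

2.1027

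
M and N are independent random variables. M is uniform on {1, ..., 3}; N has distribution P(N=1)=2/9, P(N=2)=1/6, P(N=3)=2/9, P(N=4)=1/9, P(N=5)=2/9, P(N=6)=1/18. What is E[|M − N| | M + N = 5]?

P(M + N = 5) = 1/6.
Summing |M−N|·P(x,y) over outcomes with M + N = 5 gives 13/54.
E[|M − N| | M + N = 5] = (13/54) / (1/6) = 13/9.

13/9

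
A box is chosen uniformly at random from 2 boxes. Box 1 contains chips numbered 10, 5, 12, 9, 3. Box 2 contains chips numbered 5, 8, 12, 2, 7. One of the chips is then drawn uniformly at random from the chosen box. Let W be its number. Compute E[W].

73/10

E[W | box 1] = (10+5+12+9+3)/5 = 39/5.
E[W | box 2] = (5+8+12+2+7)/5 = 34/5.
E[W] = (1/2)·(39/5) + (1/2)·(34/5) = 73/10.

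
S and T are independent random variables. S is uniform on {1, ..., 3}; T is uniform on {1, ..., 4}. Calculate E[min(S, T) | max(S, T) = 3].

9/5

P(max(S, T) = 3) = 5/12.
Summing min(S,T)·P(x,y) over outcomes with max(S, T) = 3 gives 3/4.
E[min(S, T) | max(S, T) = 3] = (3/4) / (5/12) = 9/5.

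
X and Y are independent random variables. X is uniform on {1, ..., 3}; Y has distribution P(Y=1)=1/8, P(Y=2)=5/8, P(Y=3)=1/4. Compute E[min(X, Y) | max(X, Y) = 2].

P(max(X, Y) = 2) = 11/24.
Summing min(X,Y)·P(x,y) over outcomes with max(X, Y) = 2 gives 2/3.
E[min(X, Y) | max(X, Y) = 2] = (2/3) / (11/24) = 16/11.

16/11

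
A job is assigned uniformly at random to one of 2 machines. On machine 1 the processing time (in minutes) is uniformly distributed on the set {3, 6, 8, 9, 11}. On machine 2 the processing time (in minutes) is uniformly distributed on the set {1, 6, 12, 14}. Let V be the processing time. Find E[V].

313/40

E[V | machine 1] = (3+6+8+9+11)/5 = 37/5.
E[V | machine 2] = (1+6+12+14)/4 = 33/4.
By the law of total expectation,
E[V] = (1/2)·(37/5) + (1/2)·(33/4) = 313/40.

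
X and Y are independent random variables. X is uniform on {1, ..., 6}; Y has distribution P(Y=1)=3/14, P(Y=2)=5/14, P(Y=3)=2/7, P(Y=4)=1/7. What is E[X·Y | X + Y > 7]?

P(X + Y > 7) = 19/84.
Summing XY·P(x,y) over outcomes with X + Y > 7 gives 26/7.
E[X·Y | X + Y > 7] = (26/7) / (19/84) = 312/19.

312/19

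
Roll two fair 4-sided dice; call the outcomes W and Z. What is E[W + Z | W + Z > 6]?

Outcomes with W + Z > 6: (3,4), (4,3), (4,4), each with probability 1/16.
E[W + Z | W + Z > 6] = (7 + 7 + 8) / 3 = 22/3.

22/3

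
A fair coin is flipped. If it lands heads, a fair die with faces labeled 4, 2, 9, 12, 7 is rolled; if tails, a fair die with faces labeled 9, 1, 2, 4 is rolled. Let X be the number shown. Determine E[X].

27/5

E[X | heads] = (4+2+9+12+7)/5 = 34/5.
E[X | tails] = (9+1+2+4)/4 = 4.
By the law of total expectation,
E[X] = (1/2)·(34/5) + (1/2)·(4) = 27/5.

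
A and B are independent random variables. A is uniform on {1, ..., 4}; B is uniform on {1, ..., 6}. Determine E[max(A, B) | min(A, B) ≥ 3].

37/8

Outcomes with min(A, B) ≥ 3: (3,3), (3,4), (3,5), (3,6), (4,3), (4,4), (4,5), (4,6), each with probability 1/24.
E[max(A, B) | min(A, B) ≥ 3] = (3 + 4 + 5 + 6 + 4 + 4 + 5 + 6) / 8 = 37/8.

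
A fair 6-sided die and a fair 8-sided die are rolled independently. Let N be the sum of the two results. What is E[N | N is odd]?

8

P(N is odd) = 1/2.
Σ over the event: 3·1/24 + 5·1/12 + 7·1/8 + 9·1/8 + 11·1/12 + 13·1/24 = 4.
E[N | N is odd] = (4) / (1/2) = 8.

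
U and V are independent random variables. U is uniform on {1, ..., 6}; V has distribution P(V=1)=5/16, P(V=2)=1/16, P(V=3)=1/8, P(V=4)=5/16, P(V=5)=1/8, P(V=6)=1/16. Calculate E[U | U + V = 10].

11/2

P(U + V = 10) = 1/12.
Summing U·P(x,y) over outcomes with U + V = 10 gives 11/24.
E[U | U + V = 10] = (11/24) / (1/12) = 11/2.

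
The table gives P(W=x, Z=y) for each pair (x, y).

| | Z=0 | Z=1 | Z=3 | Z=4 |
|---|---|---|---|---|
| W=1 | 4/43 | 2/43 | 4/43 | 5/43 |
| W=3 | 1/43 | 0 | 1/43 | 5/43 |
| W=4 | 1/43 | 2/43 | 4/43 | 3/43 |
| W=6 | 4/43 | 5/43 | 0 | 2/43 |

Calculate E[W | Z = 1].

P(Z = 1) = 9/43.
Σ W·P over the event = 1·(2/43) + 4·(2/43) + 6·(5/43) = 40/43.
E[W | Z = 1] = (40/43) / (9/43) = 40/9.

40/9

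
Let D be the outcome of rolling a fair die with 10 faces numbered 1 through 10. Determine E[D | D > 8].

19/2

Given D > 8, D is equally likely to be any of {9, 10}.
E[D | D > 8] = (9 + 10) / 2 = 19/2.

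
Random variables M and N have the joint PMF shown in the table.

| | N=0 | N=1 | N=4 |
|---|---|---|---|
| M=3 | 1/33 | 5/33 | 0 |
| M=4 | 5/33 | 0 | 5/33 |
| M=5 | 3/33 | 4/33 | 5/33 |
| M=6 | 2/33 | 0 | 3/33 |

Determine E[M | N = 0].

50/11

P(N = 0) = 1/3.
Σ M·P over the event = 3·(1/33) + 4·(5/33) + 5·(3/33) + 6·(2/33) = 50/33.
E[M | N = 0] = (50/33) / (1/3) = 50/11.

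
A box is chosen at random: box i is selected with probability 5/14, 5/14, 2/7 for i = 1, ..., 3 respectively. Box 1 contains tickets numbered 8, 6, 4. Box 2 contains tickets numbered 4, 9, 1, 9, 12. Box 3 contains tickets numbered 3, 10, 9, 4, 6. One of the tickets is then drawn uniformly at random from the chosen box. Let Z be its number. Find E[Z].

E[Z | box 1] = (8+6+4)/3 = 6.
E[Z | box 2] = (4+9+1+9+12)/5 = 7.
E[Z | box 3] = (3+10+9+4+6)/5 = 32/5.
E[Z] = (5/14)·(6) + (5/14)·(7) + (2/7)·(32/5) = 453/70.

453/70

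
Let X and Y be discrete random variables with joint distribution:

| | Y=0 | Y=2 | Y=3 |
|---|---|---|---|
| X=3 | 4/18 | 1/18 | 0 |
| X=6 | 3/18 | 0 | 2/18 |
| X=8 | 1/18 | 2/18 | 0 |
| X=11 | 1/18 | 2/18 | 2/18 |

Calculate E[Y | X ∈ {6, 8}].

5/4

P(X ∈ {6, 8}) = 4/9.
Σ Y·P over the event = 0·(3/18) + 3·(2/18) + 0·(1/18) + 2·(2/18) = 5/9.
E[Y | X ∈ {6, 8}] = (5/9) / (4/9) = 5/4.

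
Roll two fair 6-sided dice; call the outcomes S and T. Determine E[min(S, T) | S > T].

7/3

P(S > T) = 5/12.
Summing min(S,T)·P(x,y) over outcomes with S > T gives 35/36.
E[min(S, T) | S > T] = (35/36) / (5/12) = 7/3.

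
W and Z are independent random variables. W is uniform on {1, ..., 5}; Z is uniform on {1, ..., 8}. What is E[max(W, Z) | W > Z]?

4

Outcomes with W > Z: (2,1), (3,1), (3,2), (4,1), (4,2), (4,3), (5,1), (5,2), (5,3), (5,4), each with probability 1/40.
E[max(W, Z) | W > Z] = (2 + 3 + 3 + 4 + 4 + 4 + 5 + 5 + 5 + 5) / 10 = 4.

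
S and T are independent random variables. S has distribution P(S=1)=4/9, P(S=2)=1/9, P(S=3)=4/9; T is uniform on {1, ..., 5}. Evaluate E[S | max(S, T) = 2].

P(max(S, T) = 2) = 2/15.
Summing S·P(x,y) over outcomes with max(S, T) = 2 gives 8/45.
E[S | max(S, T) = 2] = (8/45) / (2/15) = 4/3.

4/3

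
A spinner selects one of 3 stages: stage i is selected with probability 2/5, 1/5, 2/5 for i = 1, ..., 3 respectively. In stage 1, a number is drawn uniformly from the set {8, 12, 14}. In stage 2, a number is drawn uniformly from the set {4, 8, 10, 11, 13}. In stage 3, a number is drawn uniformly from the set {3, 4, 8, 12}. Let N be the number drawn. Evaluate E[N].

E[N | stage 1] = (8+12+14)/3 = 34/3.
E[N | stage 2] = (4+8+10+11+13)/5 = 46/5.
E[N | stage 3] = (3+4+8+12)/4 = 27/4.
By the law of total expectation,
E[N] = (2/5)·(34/3) + (1/5)·(46/5) + (2/5)·(27/4) = 1361/150.

1361/150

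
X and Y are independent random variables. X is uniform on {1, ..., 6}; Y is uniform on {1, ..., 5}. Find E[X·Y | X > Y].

P(X > Y) = 1/2.
Summing XY·P(x,y) over outcomes with X > Y gives 35/6.
E[X·Y | X > Y] = (35/6) / (1/2) = 35/3.

35/3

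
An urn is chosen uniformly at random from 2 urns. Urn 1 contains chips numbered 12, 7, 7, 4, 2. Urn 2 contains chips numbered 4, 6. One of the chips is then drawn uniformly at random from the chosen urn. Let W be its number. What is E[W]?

57/10

E[W | urn 1] = (12+7+7+4+2)/5 = 32/5.
E[W | urn 2] = (4+6)/2 = 5.
E[W] = (1/2)·(32/5) + (1/2)·(5) = 57/10.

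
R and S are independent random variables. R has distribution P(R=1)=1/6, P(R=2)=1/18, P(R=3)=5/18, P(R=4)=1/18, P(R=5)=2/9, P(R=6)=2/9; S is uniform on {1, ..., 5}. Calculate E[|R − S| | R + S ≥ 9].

29/21

P(R + S ≥ 9) = 7/30.
Summing |R−S|·P(x,y) over outcomes with R + S ≥ 9 gives 29/90.
E[|R − S| | R + S ≥ 9] = (29/90) / (7/30) = 29/21.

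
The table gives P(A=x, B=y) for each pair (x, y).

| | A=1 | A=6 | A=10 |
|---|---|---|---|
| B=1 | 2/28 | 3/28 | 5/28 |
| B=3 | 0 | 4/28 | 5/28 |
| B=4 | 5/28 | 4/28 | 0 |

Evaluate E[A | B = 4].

P(B = 4) = 9/28.
Σ A·P over the event = 1·(5/28) + 6·(4/28) = 29/28.
E[A | B = 4] = (29/28) / (9/28) = 29/9.

29/9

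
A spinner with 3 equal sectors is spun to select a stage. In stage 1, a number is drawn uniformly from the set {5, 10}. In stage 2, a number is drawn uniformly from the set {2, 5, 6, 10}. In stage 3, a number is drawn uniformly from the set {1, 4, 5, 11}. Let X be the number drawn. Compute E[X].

E[X | stage 1] = (5+10)/2 = 15/2.
E[X | stage 2] = (2+5+6+10)/4 = 23/4.
E[X | stage 3] = (1+4+5+11)/4 = 21/4.
By the law of total expectation,
E[X] = (1/3)·(15/2) + (1/3)·(23/4) + (1/3)·(21/4) = 37/6.

37/6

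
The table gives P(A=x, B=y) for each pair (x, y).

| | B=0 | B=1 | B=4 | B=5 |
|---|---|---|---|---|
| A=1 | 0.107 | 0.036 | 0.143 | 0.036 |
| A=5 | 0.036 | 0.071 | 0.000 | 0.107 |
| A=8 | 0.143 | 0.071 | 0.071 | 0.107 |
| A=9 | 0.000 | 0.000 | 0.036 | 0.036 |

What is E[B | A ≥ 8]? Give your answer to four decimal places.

P(A ≥ 8) = 0.464.
Σ B·P over the event = 0·(0.143) + 1·(0.071) + 4·(0.071) + 5·(0.107) + 4·(0.036) + 5·(0.036) = 1.214.
E[B | A ≥ 8] = (1.214) / (0.464) = 2.6164.

2.6164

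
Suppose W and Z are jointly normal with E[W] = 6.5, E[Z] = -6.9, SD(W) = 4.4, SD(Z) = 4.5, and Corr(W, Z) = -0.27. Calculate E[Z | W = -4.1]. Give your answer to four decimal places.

E[Z | W=x] = μ_Z + ρ(σ_Z/σ_W)(x − μ_W) for jointly normal variables.
E[Z | W=-4.1] = -6.9 + (-0.27)·(4.5/4.4)·(-4.1 − (6.5)) = -6.9 + (-0.276136)·(-10.6) = -3.9730.

-3.9730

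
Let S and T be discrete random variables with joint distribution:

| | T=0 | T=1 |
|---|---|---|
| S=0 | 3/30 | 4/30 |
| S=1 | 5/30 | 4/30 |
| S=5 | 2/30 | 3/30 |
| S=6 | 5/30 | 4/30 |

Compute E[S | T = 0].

3

P(T = 0) = 1/2.
Summing S·P(S=x,T=y) over the conditioning event gives 3/2.
E[S | T = 0] = (3/2) / (1/2) = 3.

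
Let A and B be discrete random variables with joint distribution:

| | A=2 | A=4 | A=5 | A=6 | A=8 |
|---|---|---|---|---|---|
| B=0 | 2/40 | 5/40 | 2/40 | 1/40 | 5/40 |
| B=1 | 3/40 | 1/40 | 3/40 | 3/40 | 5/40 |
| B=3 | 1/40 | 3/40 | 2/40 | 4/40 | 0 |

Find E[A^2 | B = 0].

P(B = 0) = 3/8.
Σ A^2·P over the event = 4·(2/40) + 16·(5/40) + 25·(2/40) + 36·(1/40) + 64·(5/40) = 247/20.
E[A^2 | B = 0] = (247/20) / (3/8) = 494/15.

494/15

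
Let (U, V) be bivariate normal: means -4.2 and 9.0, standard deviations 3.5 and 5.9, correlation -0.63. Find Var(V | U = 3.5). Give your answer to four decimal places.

The conditional variance in a bivariate normal is σ_V²(1 − ρ²), independent of x.
Var(V | U=3.5) = (5.9)²·(1 − (-0.63)²) = 34.81·0.6031 = 20.9939.

20.9939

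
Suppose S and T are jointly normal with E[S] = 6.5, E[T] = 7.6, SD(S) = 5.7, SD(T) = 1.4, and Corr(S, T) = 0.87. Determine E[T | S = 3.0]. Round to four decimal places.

E[T | S=x] = μ_T + ρ(σ_T/σ_S)(x − μ_S) for jointly normal variables.
E[T | S=3.0] = 7.6 + (0.87)·(1.4/5.7)·(3.0 − (6.5)) = 7.6 + (0.21368)·(-3.5) = 6.8521.

6.8521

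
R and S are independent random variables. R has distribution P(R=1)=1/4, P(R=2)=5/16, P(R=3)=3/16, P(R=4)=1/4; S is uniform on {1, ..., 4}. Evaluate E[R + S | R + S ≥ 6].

153/23

P(R + S ≥ 6) = 23/64.
Summing (R+S)·P(x,y) over outcomes with R + S ≥ 6 gives 153/64.
E[R + S | R + S ≥ 6] = (153/64) / (23/64) = 153/23.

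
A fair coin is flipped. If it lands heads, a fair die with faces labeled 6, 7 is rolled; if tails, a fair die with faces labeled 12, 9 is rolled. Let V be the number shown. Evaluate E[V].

17/2

E[V | heads] = (6+7)/2 = 13/2.
E[V | tails] = (12+9)/2 = 21/2.
E[V] = (1/2)·(13/2) + (1/2)·(21/2) = 17/2.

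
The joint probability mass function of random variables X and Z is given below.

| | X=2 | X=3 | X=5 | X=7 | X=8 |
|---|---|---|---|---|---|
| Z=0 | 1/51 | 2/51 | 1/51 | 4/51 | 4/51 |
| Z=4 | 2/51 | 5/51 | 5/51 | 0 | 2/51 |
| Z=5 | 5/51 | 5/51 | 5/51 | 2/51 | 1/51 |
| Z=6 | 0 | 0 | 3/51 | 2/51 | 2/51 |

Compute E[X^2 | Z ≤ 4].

805/26

P(Z ≤ 4) = 26/51.
Summing X^2·P(X=x,Z=y) over the conditioning event gives 805/51.
E[X^2 | Z ≤ 4] = (805/51) / (26/51) = 805/26.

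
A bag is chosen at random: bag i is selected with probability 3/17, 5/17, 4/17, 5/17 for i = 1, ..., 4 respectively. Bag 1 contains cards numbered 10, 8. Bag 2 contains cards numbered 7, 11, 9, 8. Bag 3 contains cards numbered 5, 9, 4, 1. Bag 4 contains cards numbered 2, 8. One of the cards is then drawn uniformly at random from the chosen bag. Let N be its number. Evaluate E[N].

27/4

E[N | bag 1] = (10+8)/2 = 9.
E[N | bag 2] = (7+11+9+8)/4 = 35/4.
E[N | bag 3] = (5+9+4+1)/4 = 19/4.
E[N | bag 4] = (2+8)/2 = 5.
E[N] = (3/17)·(9) + (5/17)·(35/4) + (4/17)·(19/4) + (5/17)·(5) = 27/4.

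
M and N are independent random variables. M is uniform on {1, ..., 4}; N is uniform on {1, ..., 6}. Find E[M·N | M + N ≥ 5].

P(M + N ≥ 5) = 3/4.
Summing MN·P(x,y) over outcomes with M + N ≥ 5 gives 65/8.
E[M·N | M + N ≥ 5] = (65/8) / (3/4) = 65/6.

65/6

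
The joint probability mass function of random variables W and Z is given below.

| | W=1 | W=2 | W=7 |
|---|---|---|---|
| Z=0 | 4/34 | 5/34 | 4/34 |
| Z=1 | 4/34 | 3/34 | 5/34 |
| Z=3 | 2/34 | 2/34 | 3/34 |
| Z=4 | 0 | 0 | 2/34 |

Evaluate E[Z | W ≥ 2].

P(W ≥ 2) = 12/17.
Σ Z·P over the event = 0·(5/34) + 1·(3/34) + 3·(2/34) + 0·(4/34) + 1·(5/34) + 3·(3/34) + 4·(2/34) = 31/34.
E[Z | W ≥ 2] = (31/34) / (12/17) = 31/24.

31/24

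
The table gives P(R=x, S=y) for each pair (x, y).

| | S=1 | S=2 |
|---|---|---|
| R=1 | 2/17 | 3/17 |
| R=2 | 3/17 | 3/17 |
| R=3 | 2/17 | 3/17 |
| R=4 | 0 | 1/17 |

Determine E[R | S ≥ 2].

P(S ≥ 2) = 10/17.
Σ R·P over the event = 1·(3/17) + 2·(3/17) + 3·(3/17) + 4·(1/17) = 22/17.
E[R | S ≥ 2] = (22/17) / (10/17) = 11/5.

11/5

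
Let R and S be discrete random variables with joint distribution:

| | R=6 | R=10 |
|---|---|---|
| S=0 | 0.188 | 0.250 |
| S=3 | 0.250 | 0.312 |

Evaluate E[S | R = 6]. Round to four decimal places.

P(R = 6) = 0.438.
Σ S·P over the event = 0·(0.188) + 3·(0.250) = 0.750.
E[S | R = 6] = (0.750) / (0.438) = 1.7123.

1.7123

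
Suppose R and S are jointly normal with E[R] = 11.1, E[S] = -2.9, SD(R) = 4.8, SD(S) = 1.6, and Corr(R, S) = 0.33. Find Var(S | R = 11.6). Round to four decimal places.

2.2812

For a bivariate normal, Var(S | R=x) = σ_S²(1 − ρ²).
Var(S | R=11.6) = (1.6)²·(1 − (0.33)²) = 2.56·0.8911 = 2.2812.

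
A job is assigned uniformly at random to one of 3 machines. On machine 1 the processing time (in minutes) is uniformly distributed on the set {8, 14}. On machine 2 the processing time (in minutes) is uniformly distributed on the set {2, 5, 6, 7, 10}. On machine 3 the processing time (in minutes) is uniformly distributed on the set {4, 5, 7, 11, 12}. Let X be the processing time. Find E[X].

E[X | machine 1] = (8+14)/2 = 11.
E[X | machine 2] = (2+5+6+7+10)/5 = 6.
E[X | machine 3] = (4+5+7+11+12)/5 = 39/5.
E[X] = (1/3)·(11) + (1/3)·(6) + (1/3)·(39/5) = 124/15.

124/15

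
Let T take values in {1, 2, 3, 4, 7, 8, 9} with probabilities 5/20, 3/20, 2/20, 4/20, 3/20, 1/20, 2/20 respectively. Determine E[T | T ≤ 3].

17/10

P(T ≤ 3) = 1/2.
Σ over the event: 1·1/4 + 2·3/20 + 3·1/10 = 17/20.
E[T | T ≤ 3] = (17/20) / (1/2) = 17/10.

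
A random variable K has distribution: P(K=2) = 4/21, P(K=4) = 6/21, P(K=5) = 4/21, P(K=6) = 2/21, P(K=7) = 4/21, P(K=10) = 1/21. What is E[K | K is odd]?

P(K is odd) = 8/21.
Σ over the event: 5·4/21 + 7·4/21 = 16/7.
E[K | K is odd] = (16/7) / (8/21) = 6.

6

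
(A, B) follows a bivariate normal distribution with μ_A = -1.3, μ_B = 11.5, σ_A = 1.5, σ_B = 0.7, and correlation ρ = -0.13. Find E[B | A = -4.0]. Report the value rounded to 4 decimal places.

E[B | A=x] = μ_B + ρ(σ_B/σ_A)(x − μ_A) for jointly normal variables.
E[B | A=-4.0] = 11.5 + (-0.13)·(0.7/1.5)·(-4.0 − (-1.3)) = 11.5 + (-0.060667)·(-2.7) = 11.6638.

11.6638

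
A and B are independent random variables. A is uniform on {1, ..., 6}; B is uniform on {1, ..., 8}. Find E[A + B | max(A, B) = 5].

70/9

P(max(A, B) = 5) = 3/16.
Summing (A+B)·P(x,y) over outcomes with max(A, B) = 5 gives 35/24.
E[A + B | max(A, B) = 5] = (35/24) / (3/16) = 70/9.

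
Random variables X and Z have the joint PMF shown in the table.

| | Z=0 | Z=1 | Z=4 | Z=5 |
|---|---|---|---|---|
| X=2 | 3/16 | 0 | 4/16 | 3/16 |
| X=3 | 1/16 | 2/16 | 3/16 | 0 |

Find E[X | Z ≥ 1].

P(Z ≥ 1) = 3/4.
Σ X·P over the event = 2·(4/16) + 2·(3/16) + 3·(2/16) + 3·(3/16) = 29/16.
E[X | Z ≥ 1] = (29/16) / (3/4) = 29/12.

29/12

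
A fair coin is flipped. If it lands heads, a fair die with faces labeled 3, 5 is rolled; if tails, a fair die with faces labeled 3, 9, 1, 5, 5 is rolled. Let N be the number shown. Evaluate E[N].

E[N | heads] = (3+5)/2 = 4.
E[N | tails] = (3+9+1+5+5)/5 = 23/5.
E[N] = (1/2)·(4) + (1/2)·(23/5) = 43/10.

43/10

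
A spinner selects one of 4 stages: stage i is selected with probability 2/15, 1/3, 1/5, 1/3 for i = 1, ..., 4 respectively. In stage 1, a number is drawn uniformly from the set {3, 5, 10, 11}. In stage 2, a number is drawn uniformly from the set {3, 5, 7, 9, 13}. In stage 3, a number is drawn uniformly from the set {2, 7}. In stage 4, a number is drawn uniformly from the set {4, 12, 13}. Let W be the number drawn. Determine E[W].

E[W | stage 1] = (3+5+10+11)/4 = 29/4.
E[W | stage 2] = (3+5+7+9+13)/5 = 37/5.
E[W | stage 3] = (2+7)/2 = 9/2.
E[W | stage 4] = (4+12+13)/3 = 29/3.
By the law of total expectation,
E[W] = (2/15)·(29/4) + (1/3)·(37/5) + (1/5)·(9/2) + (1/3)·(29/3) = 68/9.

68/9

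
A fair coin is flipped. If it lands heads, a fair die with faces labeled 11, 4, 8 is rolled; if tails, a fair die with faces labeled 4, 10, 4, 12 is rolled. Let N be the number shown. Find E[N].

E[N | heads] = (11+4+8)/3 = 23/3.
E[N | tails] = (4+10+4+12)/4 = 15/2.
E[N] = (1/2)·(23/3) + (1/2)·(15/2) = 91/12.

91/12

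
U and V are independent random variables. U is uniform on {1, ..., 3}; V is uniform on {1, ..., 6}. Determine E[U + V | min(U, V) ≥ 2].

P(min(U, V) ≥ 2) = 5/9.
Summing (U+V)·P(x,y) over outcomes with min(U, V) ≥ 2 gives 65/18.
E[U + V | min(U, V) ≥ 2] = (65/18) / (5/9) = 13/2.

13/2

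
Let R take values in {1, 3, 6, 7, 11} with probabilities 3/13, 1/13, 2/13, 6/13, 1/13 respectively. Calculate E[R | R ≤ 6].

3

P(R ≤ 6) = 6/13.
Σ over the event: 1·3/13 + 3·1/13 + 6·2/13 = 18/13.
E[R | R ≤ 6] = (18/13) / (6/13) = 3.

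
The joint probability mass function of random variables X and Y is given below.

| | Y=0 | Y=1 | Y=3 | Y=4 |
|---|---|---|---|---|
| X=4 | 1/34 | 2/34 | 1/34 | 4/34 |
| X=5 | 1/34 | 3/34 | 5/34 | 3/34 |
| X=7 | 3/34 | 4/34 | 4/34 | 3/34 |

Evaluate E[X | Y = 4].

26/5

P(Y = 4) = 5/17.
Σ X·P over the event = 4·(4/34) + 5·(3/34) + 7·(3/34) = 26/17.
E[X | Y = 4] = (26/17) / (5/17) = 26/5.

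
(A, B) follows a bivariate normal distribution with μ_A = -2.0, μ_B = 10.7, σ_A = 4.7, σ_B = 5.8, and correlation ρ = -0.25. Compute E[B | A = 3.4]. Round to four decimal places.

9.0340

E[B | A=x] = μ_B + ρ(σ_B/σ_A)(x − μ_A) for jointly normal variables.
E[B | A=3.4] = 10.7 + (-0.25)·(5.8/4.7)·(3.4 − (-2.0)) = 10.7 + (-0.30851)·(5.4) = 9.0340.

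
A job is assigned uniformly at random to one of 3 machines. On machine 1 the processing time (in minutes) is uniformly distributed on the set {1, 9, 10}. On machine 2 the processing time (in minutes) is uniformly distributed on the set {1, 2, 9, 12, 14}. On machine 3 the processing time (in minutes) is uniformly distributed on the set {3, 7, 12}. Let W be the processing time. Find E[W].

36/5

E[W | machine 1] = (1+9+10)/3 = 20/3.
E[W | machine 2] = (1+2+9+12+14)/5 = 38/5.
E[W | machine 3] = (3+7+12)/3 = 22/3.
By the law of total expectation,
E[W] = (1/3)·(20/3) + (1/3)·(38/5) + (1/3)·(22/3) = 36/5.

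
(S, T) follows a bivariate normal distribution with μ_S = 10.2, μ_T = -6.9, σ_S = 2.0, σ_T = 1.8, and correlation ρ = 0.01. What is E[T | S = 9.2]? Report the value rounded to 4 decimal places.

-6.9090

The regression of T on S has slope ρ·σ_T/σ_S and passes through (μ_S, μ_T).
E[T | S=9.2] = -6.9 + (0.01)·(1.8/2.0)·(9.2 − (10.2)) = -6.9 + (0.009)·(-1) = -6.9090.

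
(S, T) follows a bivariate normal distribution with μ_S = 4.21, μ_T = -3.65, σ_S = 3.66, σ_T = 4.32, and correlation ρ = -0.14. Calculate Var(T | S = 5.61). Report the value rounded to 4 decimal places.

18.2966

The conditional variance in a bivariate normal is σ_T²(1 − ρ²), independent of x.
Var(T | S=5.61) = (4.32)²·(1 − (-0.14)²) = 18.6624·0.9804 = 18.2966.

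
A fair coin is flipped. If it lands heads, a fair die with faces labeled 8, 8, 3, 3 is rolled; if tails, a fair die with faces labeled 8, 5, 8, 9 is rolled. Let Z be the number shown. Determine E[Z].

13/2

E[Z | heads] = (8+8+3+3)/4 = 11/2.
E[Z | tails] = (8+5+8+9)/4 = 15/2.
By the law of total expectation,
E[Z] = (1/2)·(11/2) + (1/2)·(15/2) = 13/2.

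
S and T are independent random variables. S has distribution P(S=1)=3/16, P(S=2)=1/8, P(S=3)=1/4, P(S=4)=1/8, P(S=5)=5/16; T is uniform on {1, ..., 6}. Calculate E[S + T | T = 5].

33/4

P(T = 5) = 1/6.
Summing (S+T)·P(x,y) over outcomes with T = 5 gives 11/8.
E[S + T | T = 5] = (11/8) / (1/6) = 33/4.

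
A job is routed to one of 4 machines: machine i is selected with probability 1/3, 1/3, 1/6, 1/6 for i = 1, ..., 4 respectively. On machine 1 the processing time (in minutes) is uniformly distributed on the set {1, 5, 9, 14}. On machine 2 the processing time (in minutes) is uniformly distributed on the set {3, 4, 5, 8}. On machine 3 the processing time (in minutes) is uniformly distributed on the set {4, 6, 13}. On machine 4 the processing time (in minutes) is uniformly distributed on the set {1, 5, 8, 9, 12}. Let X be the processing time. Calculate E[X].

235/36

E[X | machine 1] = (1+5+9+14)/4 = 29/4.
E[X | machine 2] = (3+4+5+8)/4 = 5.
E[X | machine 3] = (4+6+13)/3 = 23/3.
E[X | machine 4] = (1+5+8+9+12)/5 = 7.
E[X] = (1/3)·(29/4) + (1/3)·(5) + (1/6)·(23/3) + (1/6)·(7) = 235/36.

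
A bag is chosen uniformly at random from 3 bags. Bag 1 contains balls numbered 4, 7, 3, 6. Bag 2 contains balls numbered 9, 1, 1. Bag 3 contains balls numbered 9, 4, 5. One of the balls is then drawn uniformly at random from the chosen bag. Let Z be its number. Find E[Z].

44/9

E[Z | bag 1] = (4+7+3+6)/4 = 5.
E[Z | bag 2] = (9+1+1)/3 = 11/3.
E[Z | bag 3] = (9+4+5)/3 = 6.
By the law of total expectation,
E[Z] = (1/3)·(5) + (1/3)·(11/3) + (1/3)·(6) = 44/9.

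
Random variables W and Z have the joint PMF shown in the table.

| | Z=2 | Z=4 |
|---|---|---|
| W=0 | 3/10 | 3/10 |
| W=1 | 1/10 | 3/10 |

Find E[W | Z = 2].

1/4

P(Z = 2) = 2/5.
Summing W·P(W=x,Z=y) over the conditioning event gives 1/10.
E[W | Z = 2] = (1/10) / (2/5) = 1/4.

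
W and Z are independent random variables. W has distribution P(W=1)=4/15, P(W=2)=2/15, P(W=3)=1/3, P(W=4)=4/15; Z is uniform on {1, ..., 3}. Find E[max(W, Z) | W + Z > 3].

P(W + Z > 3) = 7/9.
Summing max(W,Z)·P(x,y) over outcomes with W + Z > 3 gives 23/9.
E[max(W, Z) | W + Z > 3] = (23/9) / (7/9) = 23/7.

23/7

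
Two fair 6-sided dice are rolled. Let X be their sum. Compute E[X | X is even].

7

P(X is even) = 1/2.
Σ over the event: 2·1/36 + 4·1/12 + 6·5/36 + 8·5/36 + 10·1/12 + 12·1/36 = 7/2.
E[X | X is even] = (7/2) / (1/2) = 7.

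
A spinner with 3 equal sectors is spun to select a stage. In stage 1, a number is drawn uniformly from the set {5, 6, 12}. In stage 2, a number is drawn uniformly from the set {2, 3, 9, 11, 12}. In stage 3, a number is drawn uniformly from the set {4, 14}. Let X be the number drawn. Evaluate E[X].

361/45

E[X | stage 1] = (5+6+12)/3 = 23/3.
E[X | stage 2] = (2+3+9+11+12)/5 = 37/5.
E[X | stage 3] = (4+14)/2 = 9.
By the law of total expectation,
E[X] = (1/3)·(23/3) + (1/3)·(37/5) + (1/3)·(9) = 361/45.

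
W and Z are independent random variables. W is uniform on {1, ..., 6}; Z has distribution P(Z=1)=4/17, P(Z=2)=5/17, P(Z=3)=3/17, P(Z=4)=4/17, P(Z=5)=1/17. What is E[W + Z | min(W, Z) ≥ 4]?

46/5

P(min(W, Z) ≥ 4) = 5/34.
Summing (W+Z)·P(x,y) over outcomes with min(W, Z) ≥ 4 gives 23/17.
E[W + Z | min(W, Z) ≥ 4] = (23/17) / (5/34) = 46/5.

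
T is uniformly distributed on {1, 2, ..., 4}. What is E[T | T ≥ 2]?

3

Given T ≥ 2, T is equally likely to be any of {2, 3, 4}.
E[T | T ≥ 2] = (2 + 3 + 4) / 3 = 3.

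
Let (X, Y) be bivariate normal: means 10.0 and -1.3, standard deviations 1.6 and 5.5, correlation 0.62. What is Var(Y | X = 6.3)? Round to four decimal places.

18.6219

For a bivariate normal, Var(Y | X=x) = σ_Y²(1 − ρ²).
Var(Y | X=6.3) = (5.5)²·(1 − (0.62)²) = 30.25·0.6156 = 18.6219.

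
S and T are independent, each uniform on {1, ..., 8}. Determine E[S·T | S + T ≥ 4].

P(S + T ≥ 4) = 61/64.
Summing ST·P(x,y) over outcomes with S + T ≥ 4 gives 1291/64.
E[S·T | S + T ≥ 4] = (1291/64) / (61/64) = 1291/61.

1291/61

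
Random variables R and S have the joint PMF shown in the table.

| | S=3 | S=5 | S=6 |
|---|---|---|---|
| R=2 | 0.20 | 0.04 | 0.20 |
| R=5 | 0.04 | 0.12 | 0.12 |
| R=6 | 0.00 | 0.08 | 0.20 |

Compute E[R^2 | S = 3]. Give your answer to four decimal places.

7.5000

P(S = 3) = 0.24.
Σ R^2·P over the event = 4·(0.20) + 25·(0.04) = 1.80.
E[R^2 | S = 3] = (1.80) / (0.24) = 7.5000.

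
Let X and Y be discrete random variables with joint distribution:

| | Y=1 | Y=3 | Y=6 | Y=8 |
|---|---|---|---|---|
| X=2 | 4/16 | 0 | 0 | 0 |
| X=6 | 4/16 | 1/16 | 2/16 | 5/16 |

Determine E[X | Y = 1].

4

P(Y = 1) = 1/2.
Summing X·P(X=x,Y=y) over the conditioning event gives 2.
E[X | Y = 1] = (2) / (1/2) = 4.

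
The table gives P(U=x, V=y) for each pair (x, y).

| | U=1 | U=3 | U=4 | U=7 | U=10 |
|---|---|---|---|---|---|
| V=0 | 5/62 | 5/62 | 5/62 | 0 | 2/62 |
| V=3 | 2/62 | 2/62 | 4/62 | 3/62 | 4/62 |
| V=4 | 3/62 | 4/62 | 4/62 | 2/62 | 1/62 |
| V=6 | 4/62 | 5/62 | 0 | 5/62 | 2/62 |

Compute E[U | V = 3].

P(V = 3) = 15/62.
Σ U·P over the event = 1·(2/62) + 3·(2/62) + 4·(4/62) + 7·(3/62) + 10·(4/62) = 85/62.
E[U | V = 3] = (85/62) / (15/62) = 17/3.

17/3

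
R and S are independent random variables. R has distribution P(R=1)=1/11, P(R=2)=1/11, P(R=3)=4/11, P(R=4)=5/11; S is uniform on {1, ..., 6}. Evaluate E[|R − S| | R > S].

43/24

P(R > S) = 4/11.
Summing |R−S|·P(x,y) over outcomes with R > S gives 43/66.
E[|R − S| | R > S] = (43/66) / (4/11) = 43/24.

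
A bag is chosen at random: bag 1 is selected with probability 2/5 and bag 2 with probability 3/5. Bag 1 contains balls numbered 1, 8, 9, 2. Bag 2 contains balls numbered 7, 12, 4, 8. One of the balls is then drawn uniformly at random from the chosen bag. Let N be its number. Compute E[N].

133/20

E[N | bag 1] = (1+8+9+2)/4 = 5.
E[N | bag 2] = (7+12+4+8)/4 = 31/4.
By the law of total expectation,
E[N] = (2/5)·(5) + (3/5)·(31/4) = 133/20.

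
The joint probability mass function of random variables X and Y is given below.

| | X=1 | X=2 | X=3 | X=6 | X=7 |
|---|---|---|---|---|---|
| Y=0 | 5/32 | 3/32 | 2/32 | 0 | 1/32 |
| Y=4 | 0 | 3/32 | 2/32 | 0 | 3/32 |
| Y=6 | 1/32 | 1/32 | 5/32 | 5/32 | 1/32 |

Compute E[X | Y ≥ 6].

P(Y ≥ 6) = 13/32.
Σ X·P over the event = 1·(1/32) + 2·(1/32) + 3·(5/32) + 6·(5/32) + 7·(1/32) = 55/32.
E[X | Y ≥ 6] = (55/32) / (13/32) = 55/13.

55/13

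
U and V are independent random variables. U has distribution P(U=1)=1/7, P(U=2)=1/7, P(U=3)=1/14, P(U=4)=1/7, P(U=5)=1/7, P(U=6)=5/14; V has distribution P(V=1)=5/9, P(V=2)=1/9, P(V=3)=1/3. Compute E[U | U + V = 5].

P(U + V = 5) = 17/126.
Summing U·P(x,y) over outcomes with U + V = 5 gives 55/126.
E[U | U + V = 5] = (55/126) / (17/126) = 55/17.

55/17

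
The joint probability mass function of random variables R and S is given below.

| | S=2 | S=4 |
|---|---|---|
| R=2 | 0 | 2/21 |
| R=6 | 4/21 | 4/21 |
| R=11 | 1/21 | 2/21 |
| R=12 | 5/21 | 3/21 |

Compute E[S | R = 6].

P(R = 6) = 8/21.
Summing S·P(R=x,S=y) over the conditioning event gives 8/7.
E[S | R = 6] = (8/7) / (8/21) = 3.

3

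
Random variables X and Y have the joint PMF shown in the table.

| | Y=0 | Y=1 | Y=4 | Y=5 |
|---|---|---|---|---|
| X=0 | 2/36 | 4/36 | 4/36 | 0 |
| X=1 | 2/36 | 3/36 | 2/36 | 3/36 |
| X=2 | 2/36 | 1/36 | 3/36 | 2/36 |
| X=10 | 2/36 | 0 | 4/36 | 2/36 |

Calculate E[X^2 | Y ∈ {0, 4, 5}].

P(Y ∈ {0, 4, 5}) = 7/9.
Summing X^2·P(X=x,Y=y) over the conditioning event gives 835/36.
E[X^2 | Y ∈ {0, 4, 5}] = (835/36) / (7/9) = 835/28.

835/28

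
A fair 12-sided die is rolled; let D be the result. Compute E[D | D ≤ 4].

Given D ≤ 4, D is equally likely to be any of {1, 2, 3, 4}.
E[D | D ≤ 4] = (1 + 2 + 3 + 4) / 4 = 5/2.

5/2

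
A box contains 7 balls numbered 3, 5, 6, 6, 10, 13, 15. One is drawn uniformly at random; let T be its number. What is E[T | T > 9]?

P(T > 9) = 3/7.
Σ over the event: 10·1/7 + 13·1/7 + 15·1/7 = 38/7.
E[T | T > 9] = (38/7) / (3/7) = 38/3.

38/3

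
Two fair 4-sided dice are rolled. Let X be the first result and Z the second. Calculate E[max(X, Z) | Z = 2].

11/4

Outcomes with Z = 2: (1,2), (2,2), (3,2), (4,2), each with probability 1/16.
E[max(X, Z) | Z = 2] = (2 + 2 + 3 + 4) / 4 = 11/4.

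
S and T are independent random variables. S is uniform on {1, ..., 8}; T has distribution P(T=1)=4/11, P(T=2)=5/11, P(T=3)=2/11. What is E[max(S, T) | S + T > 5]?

320/53

P(S + T > 5) = 53/88.
Summing max(S,T)·P(x,y) over outcomes with S + T > 5 gives 40/11.
E[max(S, T) | S + T > 5] = (40/11) / (53/88) = 320/53.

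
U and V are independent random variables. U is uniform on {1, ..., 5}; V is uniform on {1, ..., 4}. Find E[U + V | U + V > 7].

Outcomes with U + V > 7: (4,4), (5,3), (5,4), each with probability 1/20.
E[U + V | U + V > 7] = (8 + 8 + 9) / 3 = 25/3.

25/3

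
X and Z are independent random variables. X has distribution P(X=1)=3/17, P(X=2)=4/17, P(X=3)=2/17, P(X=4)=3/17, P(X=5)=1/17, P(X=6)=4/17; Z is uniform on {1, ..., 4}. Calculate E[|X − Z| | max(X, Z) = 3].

16/13

P(max(X, Z) = 3) = 13/68.
Summing |X−Z|·P(x,y) over outcomes with max(X, Z) = 3 gives 4/17.
E[|X − Z| | max(X, Z) = 3] = (4/17) / (13/68) = 16/13.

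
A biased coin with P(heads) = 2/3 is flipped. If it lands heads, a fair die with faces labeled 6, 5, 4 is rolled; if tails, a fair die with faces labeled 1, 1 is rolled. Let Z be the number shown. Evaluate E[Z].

11/3

E[Z | heads] = (6+5+4)/3 = 5.
E[Z | tails] = (1+1)/2 = 1.
By the law of total expectation,
E[Z] = (2/3)·(5) + (1/3)·(1) = 11/3.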